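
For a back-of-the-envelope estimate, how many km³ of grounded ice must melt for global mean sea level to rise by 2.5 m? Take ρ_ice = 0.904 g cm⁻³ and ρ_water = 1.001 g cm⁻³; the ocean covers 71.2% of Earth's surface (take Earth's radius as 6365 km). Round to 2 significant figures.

Required water volume = Δh × A = 2.5 m × 3.62×10^14 m² = 9.062×10^14 m³ = 9.062×10^5 km³.
Ice volume = water volume × ρ_w/ρ_ice = 9.062×10^5 × 1001/904 = 1.0×10^6 km³.

≈ 1.0×10^6 km³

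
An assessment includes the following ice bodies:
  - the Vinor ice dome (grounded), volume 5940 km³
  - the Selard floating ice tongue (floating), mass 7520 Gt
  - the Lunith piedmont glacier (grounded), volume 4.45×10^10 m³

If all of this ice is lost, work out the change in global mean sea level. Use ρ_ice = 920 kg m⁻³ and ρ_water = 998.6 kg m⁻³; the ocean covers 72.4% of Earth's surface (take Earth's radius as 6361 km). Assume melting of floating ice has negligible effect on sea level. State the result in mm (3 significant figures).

Vinor: 5940 km³ × (920/998.6) = 5472 km³ of water.
The Selard floating ice tongue is floating and already displaces its own weight of water, so its melt adds essentially nothing to sea level.
Lunith: 4.45×10^10 m³ × (920/998.6) = 4.100×10^10 m³ of water.
Total added water ≈ 5.513×10^12 m³ over 3.68×10^14 m² → Δh = 0.0150 m = 15.0 mm.

≈ 15.0 mm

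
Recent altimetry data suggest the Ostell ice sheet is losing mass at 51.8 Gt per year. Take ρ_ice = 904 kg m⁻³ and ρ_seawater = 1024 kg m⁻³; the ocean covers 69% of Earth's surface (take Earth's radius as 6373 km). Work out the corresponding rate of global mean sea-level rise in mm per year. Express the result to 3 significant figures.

ρ_w = 1024 kg m⁻³. Annual water volume added = 51.8 Gt / ρ_w = 5.180×10^13 kg / 1024 kg m⁻³ = 5.059×10^10 m³.
Δh per year = 5.059×10^10 / 3.52×10^14 = 1.44×10^-4 m = 0.144 mm.

≈ 0.144 mm/yr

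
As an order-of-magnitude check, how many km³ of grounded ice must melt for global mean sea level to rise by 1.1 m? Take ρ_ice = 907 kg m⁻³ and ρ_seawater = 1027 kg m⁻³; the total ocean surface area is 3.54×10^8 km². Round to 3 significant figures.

≈ 4.41×10^5 km³

Required water volume = Δh × A = 1.1 m × 3.54×10^14 m² = 3.894×10^14 m³ = 3.894×10^5 km³.
Ice volume = water volume × ρ_w/ρ_ice = 3.894×10^5 × 1027/907 = 4.41×10^5 km³.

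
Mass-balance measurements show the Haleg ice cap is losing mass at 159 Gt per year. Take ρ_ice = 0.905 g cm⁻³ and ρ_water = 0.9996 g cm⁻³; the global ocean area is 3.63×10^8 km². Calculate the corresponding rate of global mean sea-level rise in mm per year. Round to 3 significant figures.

ρ_w = 0.9996 g cm⁻³ = 999.6 kg m⁻³. Annual water volume added = 159 Gt / ρ_w = 1.590×10^14 kg / 999.6 kg m⁻³ = 1.591×10^11 m³.
Δh per year = 1.591×10^11 / 3.63×10^14 = 4.38×10^-4 m = 0.438 mm.

≈ 0.438 mm/yr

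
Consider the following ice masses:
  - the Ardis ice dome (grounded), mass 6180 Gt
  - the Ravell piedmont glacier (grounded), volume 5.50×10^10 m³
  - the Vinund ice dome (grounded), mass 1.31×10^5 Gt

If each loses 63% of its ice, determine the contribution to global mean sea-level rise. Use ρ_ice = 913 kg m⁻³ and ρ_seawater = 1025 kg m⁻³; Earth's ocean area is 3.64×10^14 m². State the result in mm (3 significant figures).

≈ 232 mm

Ardis: 0.63 × 6180 Gt = 3.893×10^15 kg; dividing by ρ_w = 1025 kg m⁻³ gives 3.798×10^12 m³ of water.
Ravell: 0.63 × 5.50×10^10 m³ × (913/1025) = 3.086×10^10 m³ of water.
Vinund: 0.63 × 1.31×10^5 Gt = 8.253×10^16 kg; dividing by ρ_w = 1025 kg m⁻³ gives 8.052×10^13 m³ of water.
Total added water ≈ 8.435×10^13 m³ over 3.64×10^14 m² → Δh = 0.232 m = 232 mm.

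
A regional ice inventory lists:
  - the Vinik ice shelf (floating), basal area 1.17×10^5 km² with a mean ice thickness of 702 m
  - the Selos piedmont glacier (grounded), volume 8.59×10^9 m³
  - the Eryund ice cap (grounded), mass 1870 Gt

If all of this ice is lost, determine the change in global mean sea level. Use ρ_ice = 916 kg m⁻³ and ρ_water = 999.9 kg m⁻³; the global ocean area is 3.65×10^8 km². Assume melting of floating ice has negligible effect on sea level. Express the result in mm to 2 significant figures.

The Vinik ice shelf is floating and already displaces its own weight of water, so its melt adds essentially nothing to sea level.
Selos: 8.59×10^9 m³ × (916/999.9) = 7.869×10^9 m³ of water.
Eryund: 1870 Gt = 1.870×10^15 kg; dividing by ρ_w = 999.9 kg m⁻³ gives 1.870×10^12 m³ of water.
Total added water ≈ 1.878×10^12 m³ over 3.65×10^14 m² → Δh = 5.15×10^-3 m = 5.1 mm.

≈ 5.1 mm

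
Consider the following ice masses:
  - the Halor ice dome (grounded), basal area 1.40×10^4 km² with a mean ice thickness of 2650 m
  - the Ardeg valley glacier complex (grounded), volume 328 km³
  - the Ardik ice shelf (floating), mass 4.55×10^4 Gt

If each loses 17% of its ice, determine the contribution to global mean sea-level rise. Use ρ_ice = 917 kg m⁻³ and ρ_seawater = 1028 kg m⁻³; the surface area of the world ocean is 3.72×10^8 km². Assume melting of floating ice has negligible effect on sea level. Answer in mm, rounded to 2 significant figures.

Halor: ice volume = 1.40×10^4 km² × 2650 m = 3.710×10^4 km³; 0.17 × 3.710×10^4 × (917/1028) = 5626 km³ of water.
Ardeg: 0.17 × 328 km³ × (917/1028) = 49.74 km³ of water.
The Ardik ice shelf is floating and already displaces its own weight of water, so its melt adds essentially nothing to sea level.
Total added water ≈ 5.676×10^12 m³ over 3.72×10^14 m² → Δh = 0.0153 m = 15 mm.

≈ 15 mm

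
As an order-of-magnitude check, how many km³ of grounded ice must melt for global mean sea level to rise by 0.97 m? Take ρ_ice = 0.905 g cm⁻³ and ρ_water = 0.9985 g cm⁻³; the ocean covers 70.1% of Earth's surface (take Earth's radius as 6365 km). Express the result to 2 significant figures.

Required water volume = Δh × A = 0.97 m × 3.57×10^14 m² = 3.462×10^14 m³ = 3.462×10^5 km³.
Ice volume = water volume × ρ_w/ρ_ice = 3.462×10^5 × 998.5/905 = 3.8×10^5 km³.

≈ 3.8×10^5 km³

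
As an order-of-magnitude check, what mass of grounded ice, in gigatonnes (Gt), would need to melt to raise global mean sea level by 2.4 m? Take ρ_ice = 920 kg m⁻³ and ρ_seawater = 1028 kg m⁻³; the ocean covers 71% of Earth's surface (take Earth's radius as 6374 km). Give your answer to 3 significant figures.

Required water volume = Δh × A = 2.4 m × 3.62×10^14 m² = 8.700×10^14 m³.
ρ_w = 1028 kg m⁻³, so the mass of water = 8.700×10^14 m³ × 1028 kg m⁻³ = 8.943×10^17 kg = 8.94×10^5 Gt (and the same mass of ice, by conservation).

≈ 8.94×10^5 Gt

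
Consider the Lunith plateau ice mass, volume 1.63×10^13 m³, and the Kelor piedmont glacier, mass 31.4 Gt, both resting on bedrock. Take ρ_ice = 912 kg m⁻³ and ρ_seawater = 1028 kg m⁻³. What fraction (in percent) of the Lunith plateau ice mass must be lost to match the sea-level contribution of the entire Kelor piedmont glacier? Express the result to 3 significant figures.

≈ 0.211 %

Equal sea-level rise means equal mass of meltwater, i.e. equal mass of ice lost.
Ice mass of Kelor: 3.140×10^13 kg; ice mass of Lunith: 1.487×10^16 kg.
Fraction required = 3.140×10^13 / 1.487×10^16 = 2.11×10^-3 → 0.211 %.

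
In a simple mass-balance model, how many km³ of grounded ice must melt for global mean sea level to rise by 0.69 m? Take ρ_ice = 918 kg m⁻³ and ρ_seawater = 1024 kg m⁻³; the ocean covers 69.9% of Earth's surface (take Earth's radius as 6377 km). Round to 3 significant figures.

Required water volume = Δh × A = 0.69 m × 3.57×10^14 m² = 2.465×10^14 m³ = 2.465×10^5 km³.
Ice volume = water volume × ρ_w/ρ_ice = 2.465×10^5 × 1024/918 = 2.75×10^5 km³.

≈ 2.75×10^5 km³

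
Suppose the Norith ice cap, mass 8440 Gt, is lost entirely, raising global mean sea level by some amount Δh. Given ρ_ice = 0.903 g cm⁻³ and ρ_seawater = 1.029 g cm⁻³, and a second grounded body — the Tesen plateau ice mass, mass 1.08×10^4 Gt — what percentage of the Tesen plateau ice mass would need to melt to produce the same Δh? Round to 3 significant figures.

≈ 78.1 %

Equal sea-level rise means equal mass of meltwater, i.e. equal mass of ice lost.
Ice mass of Norith: 8.440×10^15 kg; ice mass of Tesen: 1.080×10^16 kg.
Fraction required = 8.440×10^15 / 1.080×10^16 = 0.781 → 78.1 %.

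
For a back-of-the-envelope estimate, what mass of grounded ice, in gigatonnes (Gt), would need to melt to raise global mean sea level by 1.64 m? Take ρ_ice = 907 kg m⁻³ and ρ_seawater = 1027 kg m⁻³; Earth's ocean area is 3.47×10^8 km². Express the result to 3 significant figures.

≈ 5.84×10^5 Gt

Required water volume = Δh × A = 1.64 m × 3.47×10^14 m² = 5.691×10^14 m³.
ρ_w = 1027 kg m⁻³, so the mass of water = 5.691×10^14 m³ × 1027 kg m⁻³ = 5.844×10^17 kg = 5.84×10^5 Gt (and the same mass of ice, by conservation).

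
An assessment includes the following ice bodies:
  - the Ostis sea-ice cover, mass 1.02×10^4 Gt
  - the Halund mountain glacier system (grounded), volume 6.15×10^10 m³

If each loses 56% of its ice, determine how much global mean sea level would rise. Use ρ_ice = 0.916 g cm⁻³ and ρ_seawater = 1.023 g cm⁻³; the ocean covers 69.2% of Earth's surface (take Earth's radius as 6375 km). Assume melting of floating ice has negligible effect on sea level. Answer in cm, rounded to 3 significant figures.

≈ 8.73×10^-3 cm

The Ostis sea-ice cover is floating and already displaces its own weight of water, so its melt adds essentially nothing to sea level.
Halund: 0.56 × 6.15×10^10 m³ × (916/1023) = 3.084×10^10 m³ of water.
Total added water ≈ 3.084×10^10 m³ over 3.53×10^14 m² → Δh = 8.73×10^-5 m = 8.73×10^-3 cm.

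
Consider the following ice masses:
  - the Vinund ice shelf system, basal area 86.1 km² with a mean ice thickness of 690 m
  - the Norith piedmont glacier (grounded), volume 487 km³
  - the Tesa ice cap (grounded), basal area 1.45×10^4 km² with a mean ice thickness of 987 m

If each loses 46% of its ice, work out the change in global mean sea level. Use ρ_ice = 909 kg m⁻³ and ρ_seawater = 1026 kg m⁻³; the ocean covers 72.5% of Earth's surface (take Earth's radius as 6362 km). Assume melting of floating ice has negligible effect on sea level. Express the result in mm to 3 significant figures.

The Vinund ice shelf system is floating and already displaces its own weight of water, so its melt adds essentially nothing to sea level.
Norith: 0.46 × 487 km³ × (909/1026) = 198.5 km³ of water.
Tesa: ice volume = 1.45×10^4 km² × 987 m = 1.431×10^4 km³; 0.46 × 1.431×10^4 × (909/1026) = 5833 km³ of water.
Total added water ≈ 6.031×10^12 m³ over 3.69×10^14 m² → Δh = 0.0164 m = 16.4 mm.

≈ 16.4 mm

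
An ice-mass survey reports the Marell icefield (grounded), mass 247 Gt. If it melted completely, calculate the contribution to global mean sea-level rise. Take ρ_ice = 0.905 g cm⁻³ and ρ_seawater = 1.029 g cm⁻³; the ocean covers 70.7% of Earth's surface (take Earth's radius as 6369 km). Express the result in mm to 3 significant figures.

Marell: 247 Gt = 2.470×10^14 kg; dividing by ρ_w = 1.029 g cm⁻³ = 1029 kg m⁻³ gives 2.400×10^11 m³ of water.
Spread over 3.60×10^14 m² of ocean, Δh = 2.400×10^11 / 3.60×10^14 = 6.66×10^-4 m = 0.666 mm.

≈ 0.666 mm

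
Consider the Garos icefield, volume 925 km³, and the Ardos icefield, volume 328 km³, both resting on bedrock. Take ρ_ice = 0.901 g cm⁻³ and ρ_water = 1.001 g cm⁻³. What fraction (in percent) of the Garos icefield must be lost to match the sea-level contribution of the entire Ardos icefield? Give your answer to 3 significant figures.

Equal sea-level rise means equal mass of meltwater, i.e. equal mass of ice lost.
Ice mass of Ardos: 2.955×10^14 kg; ice mass of Garos: 8.334×10^14 kg.
Fraction required = 2.955×10^14 / 8.334×10^14 = 0.355 → 35.5 %.

≈ 35.5 %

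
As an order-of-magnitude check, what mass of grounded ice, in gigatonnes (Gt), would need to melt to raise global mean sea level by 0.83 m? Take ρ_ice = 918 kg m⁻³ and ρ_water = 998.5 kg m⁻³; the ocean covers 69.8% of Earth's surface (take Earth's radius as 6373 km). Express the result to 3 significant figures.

Required water volume = Δh × A = 0.83 m × 3.56×10^14 m² = 2.957×10^14 m³.
ρ_w = 998.5 kg m⁻³, so the mass of water = 2.957×10^14 m³ × 998.5 kg m⁻³ = 2.952×10^17 kg = 2.95×10^5 Gt (and the same mass of ice, by conservation).

≈ 2.95×10^5 Gt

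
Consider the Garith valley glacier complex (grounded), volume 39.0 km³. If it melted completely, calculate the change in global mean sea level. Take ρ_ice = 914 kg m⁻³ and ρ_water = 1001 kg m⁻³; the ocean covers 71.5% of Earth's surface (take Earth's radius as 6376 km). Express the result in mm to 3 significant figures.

≈ 0.0975 mm

Garith: 39.0 km³ × (914/1001) = 35.61 km³ of water.
Spread over 3.65×10^14 m² of ocean, Δh = 3.561×10^10 / 3.65×10^14 = 9.75×10^-5 m = 0.0975 mm.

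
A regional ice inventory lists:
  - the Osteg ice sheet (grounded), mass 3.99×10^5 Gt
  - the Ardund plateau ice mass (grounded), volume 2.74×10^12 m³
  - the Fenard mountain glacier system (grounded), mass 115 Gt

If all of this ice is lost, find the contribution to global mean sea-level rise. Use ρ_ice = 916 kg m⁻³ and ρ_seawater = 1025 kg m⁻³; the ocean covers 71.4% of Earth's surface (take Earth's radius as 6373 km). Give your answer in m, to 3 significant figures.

≈ 1.08 m

Osteg: 3.99×10^5 Gt = 3.990×10^17 kg; dividing by ρ_w = 1025 kg m⁻³ gives 3.893×10^14 m³ of water.
Ardund: 2.74×10^12 m³ × (916/1025) = 2.449×10^12 m³ of water.
Fenard: 115 Gt = 1.150×10^14 kg; dividing by ρ_w = 1025 kg m⁻³ gives 1.122×10^11 m³ of water.
Total added water ≈ 3.918×10^14 m³ over 3.64×10^14 m² → Δh = 1.08 m.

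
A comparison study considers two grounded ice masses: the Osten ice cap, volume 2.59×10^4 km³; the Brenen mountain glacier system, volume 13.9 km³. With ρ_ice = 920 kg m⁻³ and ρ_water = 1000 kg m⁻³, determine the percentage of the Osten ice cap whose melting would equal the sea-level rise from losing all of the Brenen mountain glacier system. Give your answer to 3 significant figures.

≈ 0.0537 %

Equal sea-level rise means equal mass of meltwater, i.e. equal mass of ice lost.
Ice mass of Brenen: 1.279×10^13 kg; ice mass of Osten: 2.383×10^16 kg.
Fraction required = 1.279×10^13 / 2.383×10^16 = 5.37×10^-4 → 0.0537 %.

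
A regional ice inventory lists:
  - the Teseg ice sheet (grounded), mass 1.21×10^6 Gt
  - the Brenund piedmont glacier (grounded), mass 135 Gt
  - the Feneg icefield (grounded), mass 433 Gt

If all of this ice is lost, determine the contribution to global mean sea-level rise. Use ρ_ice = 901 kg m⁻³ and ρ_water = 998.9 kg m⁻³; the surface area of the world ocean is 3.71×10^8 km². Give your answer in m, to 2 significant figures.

Teseg: 1.21×10^6 Gt = 1.210×10^18 kg; dividing by ρ_w = 998.9 kg m⁻³ gives 1.211×10^15 m³ of water.
Brenund: 135 Gt = 1.350×10^14 kg; dividing by ρ_w = 998.9 kg m⁻³ gives 1.351×10^11 m³ of water.
Feneg: 433 Gt = 4.330×10^14 kg; dividing by ρ_w = 998.9 kg m⁻³ gives 4.335×10^11 m³ of water.
Total added water ≈ 1.212×10^15 m³ over 3.71×10^14 m² → Δh = 3.27 m.

≈ 3.3 m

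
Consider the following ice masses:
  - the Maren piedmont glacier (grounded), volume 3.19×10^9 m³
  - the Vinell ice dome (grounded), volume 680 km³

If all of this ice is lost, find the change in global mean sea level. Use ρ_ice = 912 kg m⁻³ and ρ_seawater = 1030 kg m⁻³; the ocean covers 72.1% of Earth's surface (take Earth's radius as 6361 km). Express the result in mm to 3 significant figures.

Maren: 3.19×10^9 m³ × (912/1030) = 2.825×10^9 m³ of water.
Vinell: 680 km³ × (912/1030) = 602.1 km³ of water.
Total added water ≈ 6.049×10^11 m³ over 3.67×10^14 m² → Δh = 1.65×10^-3 m = 1.65 mm.

≈ 1.65 mm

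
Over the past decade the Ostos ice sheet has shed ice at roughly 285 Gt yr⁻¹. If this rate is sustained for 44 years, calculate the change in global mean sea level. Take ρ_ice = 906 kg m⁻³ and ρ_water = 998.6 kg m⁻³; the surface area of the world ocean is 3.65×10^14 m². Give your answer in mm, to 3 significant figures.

≈ 34.4 mm

Total mass lost = 285 Gt/yr × 44 yr = 1.254×10^4 Gt = 1.254×10^16 kg.
ρ_w = 998.6 kg m⁻³, so water volume = 1.254×10^16 / 998.6 = 1.256×10^13 m³.
Δh = 1.256×10^13 / 3.65×10^14 = 0.0344 m = 34.4 mm.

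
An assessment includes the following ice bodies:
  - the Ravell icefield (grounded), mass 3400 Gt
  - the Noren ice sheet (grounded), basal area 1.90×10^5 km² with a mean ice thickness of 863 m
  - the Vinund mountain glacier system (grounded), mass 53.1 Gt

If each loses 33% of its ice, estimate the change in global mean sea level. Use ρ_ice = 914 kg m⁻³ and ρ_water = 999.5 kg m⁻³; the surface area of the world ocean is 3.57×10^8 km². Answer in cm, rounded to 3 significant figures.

Ravell: 0.33 × 3400 Gt = 1.122×10^15 kg; dividing by ρ_w = 999.5 kg m⁻³ gives 1.123×10^12 m³ of water.
Noren: ice volume = 1.90×10^5 km² × 863 m = 1.640×10^5 km³; 0.33 × 1.640×10^5 × (914/999.5) = 4.948×10^4 km³ of water.
Vinund: 0.33 × 53.1 Gt = 1.752×10^13 kg; dividing by ρ_w = 999.5 kg m⁻³ gives 1.753×10^10 m³ of water.
Total added water ≈ 5.062×10^13 m³ over 3.57×10^14 m² → Δh = 0.142 m = 14.2 cm.

≈ 14.2 cm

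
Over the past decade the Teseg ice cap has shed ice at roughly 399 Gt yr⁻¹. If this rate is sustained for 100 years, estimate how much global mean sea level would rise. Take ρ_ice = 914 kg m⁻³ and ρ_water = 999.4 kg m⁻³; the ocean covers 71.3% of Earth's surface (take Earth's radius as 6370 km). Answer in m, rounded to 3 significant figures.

≈ 0.110 m

Total mass lost = 399 Gt/yr × 100 yr = 3.990×10^4 Gt = 3.990×10^16 kg.
ρ_w = 999.4 kg m⁻³, so water volume = 3.990×10^16 / 999.4 = 3.992×10^13 m³.
Δh = 3.992×10^13 / 3.64×10^14 = 0.110 m.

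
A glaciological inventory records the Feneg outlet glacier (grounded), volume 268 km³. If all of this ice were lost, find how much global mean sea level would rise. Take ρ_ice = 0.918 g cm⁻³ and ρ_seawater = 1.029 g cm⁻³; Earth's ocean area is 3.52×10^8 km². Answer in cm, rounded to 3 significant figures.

Feneg: 268 km³ × (918/1029) = 239.1 km³ of water.
Spread over 3.52×10^14 m² of ocean, Δh = 2.391×10^11 / 3.52×10^14 = 6.79×10^-4 m = 0.0679 cm.

≈ 0.0679 cm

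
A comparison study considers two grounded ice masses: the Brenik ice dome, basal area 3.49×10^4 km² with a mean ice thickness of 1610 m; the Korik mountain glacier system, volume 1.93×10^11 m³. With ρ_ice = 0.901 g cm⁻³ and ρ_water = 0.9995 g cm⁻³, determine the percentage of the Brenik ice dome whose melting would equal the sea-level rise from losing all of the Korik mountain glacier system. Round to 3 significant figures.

≈ 0.343 %

Equal sea-level rise means equal mass of meltwater, i.e. equal mass of ice lost.
Ice mass of Korik: 1.739×10^14 kg; ice mass of Brenik: 5.063×10^16 kg.
Fraction required = 1.739×10^14 / 5.063×10^16 = 3.43×10^-3 → 0.343 %.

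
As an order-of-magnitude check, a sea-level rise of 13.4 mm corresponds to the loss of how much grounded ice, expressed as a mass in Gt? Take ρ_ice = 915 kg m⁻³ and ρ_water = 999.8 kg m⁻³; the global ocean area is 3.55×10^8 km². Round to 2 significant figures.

≈ 4800 Gt

Required water volume = Δh × A = 0.0134 m × 3.55×10^14 m² = 4.757×10^12 m³.
ρ_w = 999.8 kg m⁻³, so the mass of water = 4.757×10^12 m³ × 999.8 kg m⁻³ = 4.756×10^15 kg = 4800 Gt (and the same mass of ice, by conservation).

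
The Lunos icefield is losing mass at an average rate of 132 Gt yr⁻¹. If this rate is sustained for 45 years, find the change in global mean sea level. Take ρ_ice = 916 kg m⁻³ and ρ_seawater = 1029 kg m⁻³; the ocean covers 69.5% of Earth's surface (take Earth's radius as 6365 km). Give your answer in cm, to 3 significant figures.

Total mass lost = 132 Gt/yr × 45 yr = 5940 Gt = 5.940×10^15 kg.
ρ_w = 1029 kg m⁻³, so water volume = 5.940×10^15 / 1029 = 5.773×10^12 m³.
Δh = 5.773×10^12 / 3.54×10^14 = 0.0163 m = 1.63 cm.

≈ 1.63 cm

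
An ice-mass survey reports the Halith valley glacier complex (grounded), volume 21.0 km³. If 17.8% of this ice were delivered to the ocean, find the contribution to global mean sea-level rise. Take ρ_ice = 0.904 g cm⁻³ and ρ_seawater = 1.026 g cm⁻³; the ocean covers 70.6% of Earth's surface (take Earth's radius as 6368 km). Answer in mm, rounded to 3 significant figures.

Halith: 0.178 × 21.0 km³ × (904/1026) = 3.294 km³ of water.
Spread over 3.60×10^14 m² of ocean, Δh = 3.294×10^9 / 3.60×10^14 = 9.15×10^-6 m = 9.15×10^-3 mm.

≈ 9.15×10^-3 mm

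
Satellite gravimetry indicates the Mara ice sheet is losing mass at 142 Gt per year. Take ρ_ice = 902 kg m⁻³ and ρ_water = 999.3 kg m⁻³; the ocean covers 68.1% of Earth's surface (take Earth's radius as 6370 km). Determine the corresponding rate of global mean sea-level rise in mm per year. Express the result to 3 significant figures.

≈ 0.409 mm/yr

ρ_w = 999.3 kg m⁻³. Annual water volume added = 142 Gt / ρ_w = 1.420×10^14 kg / 999.3 kg m⁻³ = 1.421×10^11 m³.
Δh per year = 1.421×10^11 / 3.47×10^14 = 4.09×10^-4 m = 0.409 mm.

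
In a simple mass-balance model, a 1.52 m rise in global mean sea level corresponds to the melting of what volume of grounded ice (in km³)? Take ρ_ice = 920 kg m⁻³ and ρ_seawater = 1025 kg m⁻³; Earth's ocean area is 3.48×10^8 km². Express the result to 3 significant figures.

≈ 5.89×10^5 km³

Required water volume = Δh × A = 1.52 m × 3.48×10^14 m² = 5.290×10^14 m³ = 5.290×10^5 km³.
Ice volume = water volume × ρ_w/ρ_ice = 5.290×10^5 × 1025/920 = 5.89×10^5 km³.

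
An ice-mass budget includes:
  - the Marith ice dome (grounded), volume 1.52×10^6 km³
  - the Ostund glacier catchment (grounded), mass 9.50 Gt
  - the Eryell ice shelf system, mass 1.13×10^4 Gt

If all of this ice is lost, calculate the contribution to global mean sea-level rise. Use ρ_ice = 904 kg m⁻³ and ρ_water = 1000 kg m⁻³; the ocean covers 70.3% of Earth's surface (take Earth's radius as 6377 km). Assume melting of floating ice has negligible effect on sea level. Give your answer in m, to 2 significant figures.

Marith: 1.52×10^6 km³ × (904/1000) = 1.374×10^6 km³ of water.
Ostund: 9.50 Gt = 9.500×10^12 kg; dividing by ρ_w = 1000 kg m⁻³ gives 9.500×10^9 m³ of water.
The Eryell ice shelf system is floating and already displaces its own weight of water, so its melt adds essentially nothing to sea level.
Total added water ≈ 1.374×10^15 m³ over 3.59×10^14 m² → Δh = 3.82 m.

≈ 3.8 m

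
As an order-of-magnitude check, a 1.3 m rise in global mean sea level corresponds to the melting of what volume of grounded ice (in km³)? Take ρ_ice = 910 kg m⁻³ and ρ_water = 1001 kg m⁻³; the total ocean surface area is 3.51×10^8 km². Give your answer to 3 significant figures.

Required water volume = Δh × A = 1.3 m × 3.51×10^14 m² = 4.563×10^14 m³ = 4.563×10^5 km³.
Ice volume = water volume × ρ_w/ρ_ice = 4.563×10^5 × 1001/910 = 5.02×10^5 km³.

≈ 5.02×10^5 km³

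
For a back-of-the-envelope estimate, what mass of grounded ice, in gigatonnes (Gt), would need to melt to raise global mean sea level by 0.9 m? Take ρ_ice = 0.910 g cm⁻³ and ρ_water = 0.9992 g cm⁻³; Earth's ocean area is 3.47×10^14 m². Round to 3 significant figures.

≈ 3.12×10^5 Gt

Required water volume = Δh × A = 0.9 m × 3.47×10^14 m² = 3.123×10^14 m³.
ρ_w = 0.9992 g cm⁻³ = 999.2 kg m⁻³, so the mass of water = 3.123×10^14 m³ × 999.2 kg m⁻³ = 3.121×10^17 kg = 3.12×10^5 Gt (and the same mass of ice, by conservation).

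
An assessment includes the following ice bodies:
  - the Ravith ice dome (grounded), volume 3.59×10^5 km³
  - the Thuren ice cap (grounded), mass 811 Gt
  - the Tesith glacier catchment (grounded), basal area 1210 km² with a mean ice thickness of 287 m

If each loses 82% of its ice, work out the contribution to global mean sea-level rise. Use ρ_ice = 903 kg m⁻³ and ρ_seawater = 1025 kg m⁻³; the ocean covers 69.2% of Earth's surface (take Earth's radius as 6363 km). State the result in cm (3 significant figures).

≈ 73.9 cm

Ravith: 0.82 × 3.59×10^5 km³ × (903/1025) = 2.593×10^5 km³ of water.
Thuren: 0.82 × 811 Gt = 6.650×10^14 kg; dividing by ρ_w = 1025 kg m⁻³ gives 6.488×10^11 m³ of water.
Tesith: ice volume = 1210 km² × 287 m = 347.3 km³; 0.82 × 347.3 × (903/1025) = 250.9 km³ of water.
Total added water ≈ 2.602×10^14 m³ over 3.52×10^14 m² → Δh = 0.739 m = 73.9 cm.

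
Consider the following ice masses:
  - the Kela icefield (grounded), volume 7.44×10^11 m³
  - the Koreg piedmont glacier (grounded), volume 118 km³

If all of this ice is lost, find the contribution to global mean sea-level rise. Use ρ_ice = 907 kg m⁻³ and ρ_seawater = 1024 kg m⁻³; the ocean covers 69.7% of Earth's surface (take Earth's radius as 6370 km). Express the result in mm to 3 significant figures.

Kela: 7.44×10^11 m³ × (907/1024) = 6.590×10^11 m³ of water.
Koreg: 118 km³ × (907/1024) = 104.5 km³ of water.
Total added water ≈ 7.635×10^11 m³ over 3.55×10^14 m² → Δh = 2.15×10^-3 m = 2.15 mm.

≈ 2.15 mm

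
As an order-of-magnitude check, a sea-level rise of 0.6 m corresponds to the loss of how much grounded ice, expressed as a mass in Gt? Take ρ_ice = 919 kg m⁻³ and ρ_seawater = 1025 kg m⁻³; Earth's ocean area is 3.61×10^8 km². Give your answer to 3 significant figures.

≈ 2.22×10^5 Gt

Required water volume = Δh × A = 0.6 m × 3.61×10^14 m² = 2.166×10^14 m³.
ρ_w = 1025 kg m⁻³, so the mass of water = 2.166×10^14 m³ × 1025 kg m⁻³ = 2.220×10^17 kg = 2.22×10^5 Gt (and the same mass of ice, by conservation).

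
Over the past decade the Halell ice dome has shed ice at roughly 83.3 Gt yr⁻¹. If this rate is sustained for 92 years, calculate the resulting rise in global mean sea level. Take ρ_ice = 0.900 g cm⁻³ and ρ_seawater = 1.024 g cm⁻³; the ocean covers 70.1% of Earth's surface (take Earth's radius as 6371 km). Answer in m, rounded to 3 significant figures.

≈ 0.0209 m

Total mass lost = 83.3 Gt/yr × 92 yr = 7664 Gt = 7.664×10^15 kg.
ρ_w = 1.024 g cm⁻³ = 1024 kg m⁻³, so water volume = 7.664×10^15 / 1024 = 7.484×10^12 m³.
Δh = 7.484×10^12 / 3.58×10^14 = 0.0209 m.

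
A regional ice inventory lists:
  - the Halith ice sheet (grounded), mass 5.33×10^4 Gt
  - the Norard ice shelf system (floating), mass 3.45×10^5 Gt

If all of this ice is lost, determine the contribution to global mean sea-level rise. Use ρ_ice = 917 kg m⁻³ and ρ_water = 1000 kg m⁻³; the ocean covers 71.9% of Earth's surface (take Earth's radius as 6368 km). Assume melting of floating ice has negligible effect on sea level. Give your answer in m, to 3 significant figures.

Halith: 5.33×10^4 Gt = 5.330×10^16 kg; dividing by ρ_w = 1000 kg m⁻³ gives 5.330×10^13 m³ of water.
The Norard ice shelf system is floating and already displaces its own weight of water, so its melt adds essentially nothing to sea level.
Total added water ≈ 5.330×10^13 m³ over 3.66×10^14 m² → Δh = 0.145 m.

≈ 0.145 m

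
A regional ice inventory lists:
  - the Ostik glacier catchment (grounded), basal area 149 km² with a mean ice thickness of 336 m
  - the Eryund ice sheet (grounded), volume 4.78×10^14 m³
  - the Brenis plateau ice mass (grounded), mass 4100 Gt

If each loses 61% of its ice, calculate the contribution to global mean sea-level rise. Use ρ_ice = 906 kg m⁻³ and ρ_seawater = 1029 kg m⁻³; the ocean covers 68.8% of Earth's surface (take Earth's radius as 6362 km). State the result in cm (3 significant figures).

Ostik: ice volume = 149 km² × 336 m = 50.06 km³; 0.61 × 50.06 × (906/1029) = 26.89 km³ of water.
Eryund: 0.61 × 4.78×10^14 m³ × (906/1029) = 2.567×10^14 m³ of water.
Brenis: 0.61 × 4100 Gt = 2.501×10^15 kg; dividing by ρ_w = 1029 kg m⁻³ gives 2.431×10^12 m³ of water.
Total added water ≈ 2.592×10^14 m³ over 3.50×10^14 m² → Δh = 0.741 m = 74.1 cm.

≈ 74.1 cm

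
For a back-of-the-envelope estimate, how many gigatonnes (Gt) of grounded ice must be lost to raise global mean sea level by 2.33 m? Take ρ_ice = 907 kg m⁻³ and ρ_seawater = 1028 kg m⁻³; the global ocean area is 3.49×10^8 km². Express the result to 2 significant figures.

≈ 8.4×10^5 Gt

Required water volume = Δh × A = 2.33 m × 3.49×10^14 m² = 8.132×10^14 m³.
ρ_w = 1028 kg m⁻³, so the mass of water = 8.132×10^14 m³ × 1028 kg m⁻³ = 8.359×10^17 kg = 8.4×10^5 Gt (and the same mass of ice, by conservation).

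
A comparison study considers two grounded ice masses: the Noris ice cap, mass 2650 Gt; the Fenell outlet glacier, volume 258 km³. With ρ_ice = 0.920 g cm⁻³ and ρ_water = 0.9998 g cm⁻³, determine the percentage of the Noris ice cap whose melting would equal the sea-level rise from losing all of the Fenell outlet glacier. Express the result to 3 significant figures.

Equal sea-level rise means equal mass of meltwater, i.e. equal mass of ice lost.
Ice mass of Fenell: 2.374×10^14 kg; ice mass of Noris: 2.650×10^15 kg.
Fraction required = 2.374×10^14 / 2.650×10^15 = 0.0896 → 8.96 %.

≈ 8.96 %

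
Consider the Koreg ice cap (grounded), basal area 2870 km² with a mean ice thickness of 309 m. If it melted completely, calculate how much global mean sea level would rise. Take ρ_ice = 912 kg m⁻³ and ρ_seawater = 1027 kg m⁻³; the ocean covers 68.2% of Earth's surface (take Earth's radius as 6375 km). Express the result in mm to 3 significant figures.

≈ 2.26 mm

Koreg: ice volume = 2870 km² × 309 m = 886.8 km³; 886.8 × (912/1027) = 787.5 km³ of water.
Spread over 3.48×10^14 m² of ocean, Δh = 7.875×10^11 / 3.48×10^14 = 2.26×10^-3 m = 2.26 mm.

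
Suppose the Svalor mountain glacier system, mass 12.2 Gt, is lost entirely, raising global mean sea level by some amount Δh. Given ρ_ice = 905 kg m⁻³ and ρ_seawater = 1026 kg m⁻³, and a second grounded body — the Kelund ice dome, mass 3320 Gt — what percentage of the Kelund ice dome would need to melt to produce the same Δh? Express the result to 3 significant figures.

Equal sea-level rise means equal mass of meltwater, i.e. equal mass of ice lost.
Ice mass of Svalor: 1.220×10^13 kg; ice mass of Kelund: 3.320×10^15 kg.
Fraction required = 1.220×10^13 / 3.320×10^15 = 3.67×10^-3 → 0.367 %.

≈ 0.367 %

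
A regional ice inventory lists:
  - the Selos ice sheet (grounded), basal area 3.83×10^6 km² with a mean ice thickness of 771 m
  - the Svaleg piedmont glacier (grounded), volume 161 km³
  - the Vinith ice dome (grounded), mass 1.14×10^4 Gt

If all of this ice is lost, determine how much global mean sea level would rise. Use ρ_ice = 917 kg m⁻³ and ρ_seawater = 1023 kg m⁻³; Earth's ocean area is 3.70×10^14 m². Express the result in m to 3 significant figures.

Selos: ice volume = 3.83×10^6 km² × 771 m = 2.953×10^6 km³; 2.953×10^6 × (917/1023) = 2.647×10^6 km³ of water.
Svaleg: 161 km³ × (917/1023) = 144.3 km³ of water.
Vinith: 1.14×10^4 Gt = 1.140×10^16 kg; dividing by ρ_w = 1023 kg m⁻³ gives 1.114×10^13 m³ of water.
Total added water ≈ 2.658×10^15 m³ over 3.70×10^14 m² → Δh = 7.18 m.

≈ 7.18 m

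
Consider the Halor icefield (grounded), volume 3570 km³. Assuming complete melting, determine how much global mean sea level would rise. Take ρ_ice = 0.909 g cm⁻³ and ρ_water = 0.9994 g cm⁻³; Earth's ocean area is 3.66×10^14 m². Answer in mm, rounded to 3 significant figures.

Halor: 3570 km³ × (909/999.4) = 3247 km³ of water.
Spread over 3.66×10^14 m² of ocean, Δh = 3.247×10^12 / 3.66×10^14 = 8.87×10^-3 m = 8.87 mm.

≈ 8.87 mm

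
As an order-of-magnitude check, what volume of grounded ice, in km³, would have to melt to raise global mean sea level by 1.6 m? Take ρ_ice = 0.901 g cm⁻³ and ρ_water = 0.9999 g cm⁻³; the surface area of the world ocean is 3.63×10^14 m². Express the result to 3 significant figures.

Required water volume = Δh × A = 1.6 m × 3.63×10^14 m² = 5.808×10^14 m³ = 5.808×10^5 km³.
Ice volume = water volume × ρ_w/ρ_ice = 5.808×10^5 × 999.9/901 = 6.45×10^5 km³.

≈ 6.45×10^5 km³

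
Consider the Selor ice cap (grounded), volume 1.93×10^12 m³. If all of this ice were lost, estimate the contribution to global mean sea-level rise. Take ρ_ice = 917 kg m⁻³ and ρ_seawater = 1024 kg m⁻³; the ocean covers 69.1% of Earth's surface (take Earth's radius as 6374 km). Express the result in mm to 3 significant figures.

≈ 4.90 mm

Selor: 1.93×10^12 m³ × (917/1024) = 1.728×10^12 m³ of water.
Spread over 3.53×10^14 m² of ocean, Δh = 1.728×10^12 / 3.53×10^14 = 4.90×10^-3 m = 4.90 mm.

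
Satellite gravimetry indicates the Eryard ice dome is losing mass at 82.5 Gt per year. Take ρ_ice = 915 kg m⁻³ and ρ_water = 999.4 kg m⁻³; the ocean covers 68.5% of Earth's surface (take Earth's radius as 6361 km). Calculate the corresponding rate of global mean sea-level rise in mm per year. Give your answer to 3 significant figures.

≈ 0.237 mm/yr

ρ_w = 999.4 kg m⁻³. Annual water volume added = 82.5 Gt / ρ_w = 8.250×10^13 kg / 999.4 kg m⁻³ = 8.255×10^10 m³.
Δh per year = 8.255×10^10 / 3.48×10^14 = 2.37×10^-4 m = 0.237 mm.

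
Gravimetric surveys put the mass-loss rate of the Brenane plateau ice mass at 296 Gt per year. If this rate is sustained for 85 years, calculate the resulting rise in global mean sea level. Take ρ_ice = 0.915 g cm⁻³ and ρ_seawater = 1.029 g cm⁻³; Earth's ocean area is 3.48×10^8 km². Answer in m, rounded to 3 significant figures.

≈ 0.0703 m

Total mass lost = 296 Gt/yr × 85 yr = 2.516×10^4 Gt = 2.516×10^16 kg.
ρ_w = 1.029 g cm⁻³ = 1029 kg m⁻³, so water volume = 2.516×10^16 / 1029 = 2.445×10^13 m³.
Δh = 2.445×10^13 / 3.48×10^14 = 0.0703 m.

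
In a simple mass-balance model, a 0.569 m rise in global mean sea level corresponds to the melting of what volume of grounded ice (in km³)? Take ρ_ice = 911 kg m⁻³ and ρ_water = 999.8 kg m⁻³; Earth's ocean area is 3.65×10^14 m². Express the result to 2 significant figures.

Required water volume = Δh × A = 0.569 m × 3.65×10^14 m² = 2.077×10^14 m³ = 2.077×10^5 km³.
Ice volume = water volume × ρ_w/ρ_ice = 2.077×10^5 × 999.8/911 = 2.3×10^5 km³.

≈ 2.3×10^5 km³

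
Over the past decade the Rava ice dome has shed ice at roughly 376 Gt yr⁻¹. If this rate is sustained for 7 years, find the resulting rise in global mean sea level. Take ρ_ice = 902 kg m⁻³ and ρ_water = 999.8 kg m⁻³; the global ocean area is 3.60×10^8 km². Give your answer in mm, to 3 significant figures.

≈ 7.31 mm

Total mass lost = 376 Gt/yr × 7 yr = 2632 Gt = 2.632×10^15 kg.
ρ_w = 999.8 kg m⁻³, so water volume = 2.632×10^15 / 999.8 = 2.633×10^12 m³.
Δh = 2.633×10^12 / 3.60×10^14 = 7.31×10^-3 m = 7.31 mm.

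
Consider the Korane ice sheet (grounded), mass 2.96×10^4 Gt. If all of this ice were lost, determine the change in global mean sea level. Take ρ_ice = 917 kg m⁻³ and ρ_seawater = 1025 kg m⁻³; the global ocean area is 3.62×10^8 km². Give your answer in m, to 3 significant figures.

Korane: 2.96×10^4 Gt = 2.960×10^16 kg; dividing by ρ_w = 1025 kg m⁻³ gives 2.888×10^13 m³ of water.
Spread over 3.62×10^14 m² of ocean, Δh = 2.888×10^13 / 3.62×10^14 = 0.0798 m.

≈ 0.0798 m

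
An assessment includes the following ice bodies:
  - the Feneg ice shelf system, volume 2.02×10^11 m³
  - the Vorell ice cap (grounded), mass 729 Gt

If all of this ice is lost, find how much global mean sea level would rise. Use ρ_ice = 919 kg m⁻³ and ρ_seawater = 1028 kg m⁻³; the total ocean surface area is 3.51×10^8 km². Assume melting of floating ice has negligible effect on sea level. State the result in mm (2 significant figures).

≈ 2.0 mm

The Feneg ice shelf system is floating and already displaces its own weight of water, so its melt adds essentially nothing to sea level.
Vorell: 729 Gt = 7.290×10^14 kg; dividing by ρ_w = 1028 kg m⁻³ gives 7.091×10^11 m³ of water.
Total added water ≈ 7.091×10^11 m³ over 3.51×10^14 m² → Δh = 2.02×10^-3 m = 2.0 mm.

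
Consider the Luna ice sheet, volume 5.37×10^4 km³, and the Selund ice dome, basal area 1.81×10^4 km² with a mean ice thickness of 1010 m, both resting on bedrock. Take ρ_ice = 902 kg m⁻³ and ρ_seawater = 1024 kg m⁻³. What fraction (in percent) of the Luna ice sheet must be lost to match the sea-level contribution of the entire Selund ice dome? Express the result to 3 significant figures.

Equal sea-level rise means equal mass of meltwater, i.e. equal mass of ice lost.
Ice mass of Selund: 1.649×10^16 kg; ice mass of Luna: 4.844×10^16 kg.
Fraction required = 1.649×10^16 / 4.844×10^16 = 0.340 → 34.0 %.

≈ 34.0 %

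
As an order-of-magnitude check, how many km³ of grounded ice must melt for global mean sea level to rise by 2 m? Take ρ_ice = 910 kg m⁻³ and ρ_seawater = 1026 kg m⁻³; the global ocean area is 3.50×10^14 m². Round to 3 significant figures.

≈ 7.89×10^5 km³

Required water volume = Δh × A = 2 m × 3.50×10^14 m² = 7.000×10^14 m³ = 7.000×10^5 km³.
Ice volume = water volume × ρ_w/ρ_ice = 7.000×10^5 × 1026/910 = 7.89×10^5 km³.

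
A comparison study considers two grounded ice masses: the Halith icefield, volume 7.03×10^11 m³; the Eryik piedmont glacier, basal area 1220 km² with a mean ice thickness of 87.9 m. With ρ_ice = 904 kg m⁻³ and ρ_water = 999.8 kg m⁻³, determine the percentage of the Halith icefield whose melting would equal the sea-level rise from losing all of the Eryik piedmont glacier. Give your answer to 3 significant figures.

≈ 15.3 %

Equal sea-level rise means equal mass of meltwater, i.e. equal mass of ice lost.
Ice mass of Eryik: 9.694×10^13 kg; ice mass of Halith: 6.355×10^14 kg.
Fraction required = 9.694×10^13 / 6.355×10^14 = 0.153 → 15.3 %.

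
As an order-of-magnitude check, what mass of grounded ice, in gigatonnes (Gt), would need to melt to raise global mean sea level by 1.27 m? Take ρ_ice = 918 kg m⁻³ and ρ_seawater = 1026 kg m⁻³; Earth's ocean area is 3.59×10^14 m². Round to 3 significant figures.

Required water volume = Δh × A = 1.27 m × 3.59×10^14 m² = 4.559×10^14 m³.
ρ_w = 1026 kg m⁻³, so the mass of water = 4.559×10^14 m³ × 1026 kg m⁻³ = 4.678×10^17 kg = 4.68×10^5 Gt (and the same mass of ice, by conservation).

≈ 4.68×10^5 Gt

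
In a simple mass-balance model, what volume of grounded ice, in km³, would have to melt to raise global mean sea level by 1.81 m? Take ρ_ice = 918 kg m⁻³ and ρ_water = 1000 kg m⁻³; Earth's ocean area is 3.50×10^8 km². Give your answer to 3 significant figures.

Required water volume = Δh × A = 1.81 m × 3.50×10^14 m² = 6.335×10^14 m³ = 6.335×10^5 km³.
Ice volume = water volume × ρ_w/ρ_ice = 6.335×10^5 × 1000/918 = 6.90×10^5 km³.

≈ 6.90×10^5 km³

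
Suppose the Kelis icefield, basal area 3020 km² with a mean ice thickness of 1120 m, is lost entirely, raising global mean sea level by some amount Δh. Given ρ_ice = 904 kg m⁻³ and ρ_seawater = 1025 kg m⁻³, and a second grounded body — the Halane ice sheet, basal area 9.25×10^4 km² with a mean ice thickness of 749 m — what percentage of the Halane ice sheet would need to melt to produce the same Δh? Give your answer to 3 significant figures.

≈ 4.88 %

Equal sea-level rise means equal mass of meltwater, i.e. equal mass of ice lost.
Ice mass of Kelis: 3.058×10^15 kg; ice mass of Halane: 6.263×10^16 kg.
Fraction required = 3.058×10^15 / 6.263×10^16 = 0.0488 → 4.88 %.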